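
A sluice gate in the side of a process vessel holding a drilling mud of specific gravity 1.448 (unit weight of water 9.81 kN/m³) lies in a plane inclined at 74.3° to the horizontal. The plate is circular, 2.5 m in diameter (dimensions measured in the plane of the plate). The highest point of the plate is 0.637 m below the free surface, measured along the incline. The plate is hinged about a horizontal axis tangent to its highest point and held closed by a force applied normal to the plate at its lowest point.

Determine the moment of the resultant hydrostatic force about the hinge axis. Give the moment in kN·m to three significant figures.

M ≈ 185 kN·m

γ = 1.448 × 9.81 = 14.20488 kN/m³.
Let θ = 74.3° be the plate's angle to the horizontal; measure y along the incline from where the plane meets the free surface. Vertical depth h = y·sinθ with sinθ = 0.962692.
The centroid is at the centre, 1.25 m below the top of the plate, so y_c = 0.637 + 1.25 = 1.887 m and h_c = 1.887 × 0.962692 = 1.8166 m.
A = π(1.25)² = 4.90874 m².
Resultant F = γ·h_c·A = 14.20488 × 1.8166 × 4.90874 = 126.668 kN.
I_c = πr⁴/4 = π × 1.25⁴/4 = 1.91748 m⁴.
Centre of pressure: y_p = y_c + I_c/(y_c·A) = 1.887 + 1.91748/(1.887 × 4.90874) = 1.887 + 0.207009 = 2.09401 m along the plane.
The resultant acts 1.25 + 0.207009 = 1.45701 m (along the plate) below the hinge at the top edge, so the moment about the hinge is M = F × 1.45701 = 126.668 × 1.45701 = 184.557 kN·m.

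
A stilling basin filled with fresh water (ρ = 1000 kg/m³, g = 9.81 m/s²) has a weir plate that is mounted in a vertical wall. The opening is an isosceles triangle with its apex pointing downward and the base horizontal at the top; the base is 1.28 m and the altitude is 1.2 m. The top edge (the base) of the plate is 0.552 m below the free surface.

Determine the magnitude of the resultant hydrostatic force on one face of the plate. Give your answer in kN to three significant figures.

F ≈ 7.17 kN

γ = ρg = 1000 × 9.81 = 9810 N/m³ = 9.81 kN/m³.
With the apex down, the centroid sits h/3 = 1.2/3 = 0.4 m below the base (the top edge), so the centroid depth is h_c = 0.552 + 0.4 = 0.952 m.
A = ½ × 1.28 × 1.2 = 0.768 m².
Resultant F = γ·h_c·A = 9.81 × 0.952 × 0.768 = 7.17244 kN.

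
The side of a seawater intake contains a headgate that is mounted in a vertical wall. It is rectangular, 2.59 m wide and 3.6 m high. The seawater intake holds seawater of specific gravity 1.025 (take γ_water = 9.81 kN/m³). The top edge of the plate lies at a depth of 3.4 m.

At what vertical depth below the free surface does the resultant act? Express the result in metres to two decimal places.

h_p = 5.41 m

γ = 1.025 × 9.81 = 10.05525 kN/m³.
The centroid lies 3.6/2 = 1.8 m below the top edge, so the centroid depth is h_c = 3.4 + 1.8 = 5.2 m.
A = 2.59 × 3.6 = 9.324 m².
Resultant F = γ·h_c·A = 10.05525 × 5.2 × 9.324 = 487.527 kN.
I_c = b·h³/12 = 2.59 × 3.6³/12 = 10.0699 m⁴.
Centre of pressure: y_p = y_c + I_c/(y_c·A) = 5.2 + 10.0699/(5.2 × 9.324) = 5.2 + 0.207692 = 5.40769 m along the plane.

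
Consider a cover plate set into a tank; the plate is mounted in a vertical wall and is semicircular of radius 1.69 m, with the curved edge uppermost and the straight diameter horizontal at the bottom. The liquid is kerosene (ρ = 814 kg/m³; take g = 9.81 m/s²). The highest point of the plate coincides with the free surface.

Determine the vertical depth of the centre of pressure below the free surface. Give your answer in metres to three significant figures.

h_p = 1.18 m

γ = ρg = 814 × 9.81 / 1000 = 7.98534 kN/m³.
The centroid lies 4r/(3π) = 0.717258 m above the diameter, so r − 4r/(3π) = 1.69 − 0.717258 = 0.972742 m below the topmost point, so the centroid depth is h_c = 0.972742 m.
A = πr²/2 = π × 1.69²/2 = 4.48635 m².
Resultant F = γ·h_c·A = 7.98534 × 0.972742 × 4.48635 = 34.8485 kN.
I_c = (π/8 − 8/(9π))·r⁴ = 0.109757 × 1.69⁴ = 0.895322 m⁴.
Centre of pressure: y_p = y_c + I_c/(y_c·A) = 0.972742 + 0.895322/(0.972742 × 4.48635) = 0.972742 + 0.205158 = 1.1779 m along the plane.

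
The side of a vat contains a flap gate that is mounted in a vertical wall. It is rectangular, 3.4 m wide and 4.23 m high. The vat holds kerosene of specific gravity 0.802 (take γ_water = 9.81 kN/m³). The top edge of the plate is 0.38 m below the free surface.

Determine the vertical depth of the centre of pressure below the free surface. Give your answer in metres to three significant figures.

γ = 0.802 × 9.81 = 7.86762 kN/m³.
The centroid lies 4.23/2 = 2.115 m below the top edge, so the centroid depth is h_c = 0.38 + 2.115 = 2.495 m.
A = 3.4 × 4.23 = 14.382 m².
Resultant F = γ·h_c·A = 7.86762 × 2.495 × 14.382 = 282.315 kN.
I_c = b·h³/12 = 3.4 × 4.23³/12 = 21.4446 m⁴.
Centre of pressure: y_p = y_c + I_c/(y_c·A) = 2.495 + 21.4446/(2.495 × 14.382) = 2.495 + 0.597624 = 3.09262 m along the plane.

h_p = 3.09 m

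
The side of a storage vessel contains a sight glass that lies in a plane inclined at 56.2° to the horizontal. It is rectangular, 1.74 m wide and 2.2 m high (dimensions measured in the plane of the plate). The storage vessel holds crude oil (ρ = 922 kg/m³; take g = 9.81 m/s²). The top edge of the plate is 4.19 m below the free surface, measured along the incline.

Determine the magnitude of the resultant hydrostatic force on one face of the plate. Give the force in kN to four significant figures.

γ = ρg = 922 × 9.81 / 1000 = 9.04482 kN/m³.
Let θ = 56.2° be the plate's angle to the horizontal; measure y along the incline from where the plane meets the free surface. Vertical depth h = y·sinθ with sinθ = 0.830984.
The centroid lies 2.2/2 = 1.1 m below the top edge, so y_c = 4.19 + 1.1 = 5.29 m and h_c = 5.29 × 0.830984 = 4.39591 m.
A = 1.74 × 2.2 = 3.828 m².
Resultant F = γ·h_c·A = 9.04482 × 4.39591 × 3.828 = 152.202 kN.

F ≈ 152.2 kN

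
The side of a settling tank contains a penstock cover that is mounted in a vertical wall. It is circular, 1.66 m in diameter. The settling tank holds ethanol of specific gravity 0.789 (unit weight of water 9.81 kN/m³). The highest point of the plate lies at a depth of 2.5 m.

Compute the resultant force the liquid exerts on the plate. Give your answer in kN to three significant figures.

γ = 0.789 × 9.81 = 7.74009 kN/m³.
The centroid is at the centre, 0.83 m below the top of the plate, so the centroid depth is h_c = 2.5 + 0.83 = 3.33 m.
A = π(0.83)² = 2.16424 m².
Resultant F = γ·h_c·A = 7.74009 × 3.33 × 2.16424 = 55.7822 kN.

F ≈ 55.8 kN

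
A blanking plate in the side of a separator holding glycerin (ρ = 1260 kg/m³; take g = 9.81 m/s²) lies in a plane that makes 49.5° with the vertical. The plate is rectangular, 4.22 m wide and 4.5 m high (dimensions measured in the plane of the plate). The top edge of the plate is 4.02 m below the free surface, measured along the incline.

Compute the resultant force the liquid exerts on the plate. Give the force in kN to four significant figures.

F ≈ 955.8 kN

γ = ρg = 1260 × 9.81 / 1000 = 12.3606 kN/m³.
The plate makes 49.5° with the vertical, i.e. θ = 90° − 49.5° = 40.5° to the horizontal. Measuring y along the incline from the free-surface line, vertical depth h = y·sinθ with sinθ = 0.649448.
The centroid lies 4.5/2 = 2.25 m below the top edge, so y_c = 4.02 + 2.25 = 6.27 m and h_c = 6.27 × 0.649448 = 4.07204 m.
A = 4.22 × 4.5 = 18.99 m².
Resultant F = γ·h_c·A = 12.3606 × 4.07204 × 18.99 = 955.821 kN.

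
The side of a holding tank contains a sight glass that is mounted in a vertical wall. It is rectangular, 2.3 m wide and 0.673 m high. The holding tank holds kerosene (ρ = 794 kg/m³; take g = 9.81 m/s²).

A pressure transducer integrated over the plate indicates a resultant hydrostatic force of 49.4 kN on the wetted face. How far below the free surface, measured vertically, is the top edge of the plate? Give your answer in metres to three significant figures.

γ = ρg = 794 × 9.81 / 1000 = 7.78914 kN/m³.
A = 2.3 × 0.673 = 1.5479 m².
From F = γ·h_c·A, the centroid depth is h_c = 49.4/(7.78914 × 1.5479) = 4.09727 m.
The centroid lies 0.673/2 = 0.3365 m below the top edge, so the top edge sits at h_top = 4.09727 − 0.3365 = 3.76077 m below the surface.

d_top ≈ 3.76 m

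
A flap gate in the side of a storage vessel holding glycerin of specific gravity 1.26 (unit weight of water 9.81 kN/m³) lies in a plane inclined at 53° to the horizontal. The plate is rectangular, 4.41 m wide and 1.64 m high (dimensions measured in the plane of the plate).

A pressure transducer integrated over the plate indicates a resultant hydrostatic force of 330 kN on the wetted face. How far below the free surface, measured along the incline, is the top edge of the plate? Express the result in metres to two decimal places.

γ = 1.26 × 9.81 = 12.3606 kN/m³.
A = 4.41 × 1.64 = 7.2324 m².
From F = γ·h_c·A, the centroid depth is h_c = 330/(12.3606 × 7.2324) = 3.69141 m.
Let θ = 53° be the plate's angle to the horizontal; measure y along the incline from where the plane meets the free surface. Vertical depth h = y·sinθ with sinθ = 0.798636.
Along the incline, y_c = h_c/sinθ = 3.69141/0.798636 = 4.62214 m.
The centroid lies 1.64/2 = 0.82 m below the top edge, so the top edge sits at y_top = 4.62214 − 0.82 = 3.80214 m along the incline.

y_top ≈ 3.80 m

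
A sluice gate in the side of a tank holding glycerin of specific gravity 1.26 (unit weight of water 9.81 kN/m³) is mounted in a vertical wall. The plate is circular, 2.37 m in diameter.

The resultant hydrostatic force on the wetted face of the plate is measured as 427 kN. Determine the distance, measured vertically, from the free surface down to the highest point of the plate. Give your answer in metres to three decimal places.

γ = 1.26 × 9.81 = 12.3606 kN/m³.
A = π(1.185)² = 4.4115 m².
From F = γ·h_c·A, the centroid depth is h_c = 427/(12.3606 × 4.4115) = 7.83073 m.
The centroid is at the centre, 1.185 m below the top of the plate, so the highest point sits at h_top = 7.83073 − 1.185 = 6.64573 m below the surface.

d_top ≈ 6.646 m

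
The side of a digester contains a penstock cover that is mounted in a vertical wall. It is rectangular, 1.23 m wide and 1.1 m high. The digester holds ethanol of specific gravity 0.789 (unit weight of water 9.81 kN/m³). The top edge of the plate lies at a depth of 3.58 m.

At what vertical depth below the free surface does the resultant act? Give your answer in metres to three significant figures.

h_p = 4.15 m

γ = 0.789 × 9.81 = 7.74009 kN/m³.
The centroid lies 1.1/2 = 0.55 m below the top edge, so the centroid depth is h_c = 3.58 + 0.55 = 4.13 m.
A = 1.23 × 1.1 = 1.353 m².
Resultant F = γ·h_c·A = 7.74009 × 4.13 × 1.353 = 43.2508 kN.
I_c = b·h³/12 = 1.23 × 1.1³/12 = 0.136428 m⁴.
Centre of pressure: y_p = y_c + I_c/(y_c·A) = 4.13 + 0.136428/(4.13 × 1.353) = 4.13 + 0.0244149 = 4.15441 m along the plane.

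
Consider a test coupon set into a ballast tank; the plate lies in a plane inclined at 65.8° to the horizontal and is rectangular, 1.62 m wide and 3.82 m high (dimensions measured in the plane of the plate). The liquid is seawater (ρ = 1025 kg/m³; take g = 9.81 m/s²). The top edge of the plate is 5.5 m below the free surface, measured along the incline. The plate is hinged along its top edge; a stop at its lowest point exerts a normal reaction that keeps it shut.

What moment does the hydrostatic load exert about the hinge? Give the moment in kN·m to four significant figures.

γ = ρg = 1025 × 9.81 / 1000 = 10.05525 kN/m³.
Let θ = 65.8° be the plate's angle to the horizontal; measure y along the incline from where the plane meets the free surface. Vertical depth h = y·sinθ with sinθ = 0.912120.
The centroid lies 3.82/2 = 1.91 m below the top edge, so y_c = 5.5 + 1.91 = 7.41 m and h_c = 7.41 × 0.912120 = 6.75881 m.
A = 1.62 × 3.82 = 6.1884 m².
Resultant F = γ·h_c·A = 10.05525 × 6.75881 × 6.1884 = 420.573 kN.
I_c = b·h³/12 = 1.62 × 3.82³/12 = 7.5253 m⁴.
Centre of pressure: y_p = y_c + I_c/(y_c·A) = 7.41 + 7.5253/(7.41 × 6.1884) = 7.41 + 0.164107 = 7.57411 m along the plane.
The resultant acts 1.91 + 0.164107 = 2.07411 m (along the plate) below the hinge at the top edge, so the moment about the hinge is M = F × 2.07411 = 420.573 × 2.07411 = 872.315 kN·m.

M ≈ 872.3 kN·m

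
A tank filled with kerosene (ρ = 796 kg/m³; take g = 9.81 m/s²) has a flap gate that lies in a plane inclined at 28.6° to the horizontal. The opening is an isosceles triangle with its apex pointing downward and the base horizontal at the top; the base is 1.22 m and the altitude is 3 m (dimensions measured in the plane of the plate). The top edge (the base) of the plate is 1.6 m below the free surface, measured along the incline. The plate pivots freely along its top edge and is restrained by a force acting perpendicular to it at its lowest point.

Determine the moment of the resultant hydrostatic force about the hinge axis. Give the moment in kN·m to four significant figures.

γ = ρg = 796 × 9.81 / 1000 = 7.80876 kN/m³.
Let θ = 28.6° be the plate's angle to the horizontal; measure y along the incline from where the plane meets the free surface. Vertical depth h = y·sinθ with sinθ = 0.478692.
With the apex down, the centroid sits h/3 = 3/3 = 1 m below the base (the top edge), so y_c = 1.6 + 1 = 2.6 m and h_c = 2.6 × 0.478692 = 1.2446 m.
A = ½ × 1.22 × 3 = 1.83 m².
Resultant F = γ·h_c·A = 7.80876 × 1.2446 × 1.83 = 17.7854 kN.
I_c = b·h³/36 = 1.22 × 3³/36 = 0.915 m⁴.
Centre of pressure: y_p = y_c + I_c/(y_c·A) = 2.6 + 0.915/(2.6 × 1.83) = 2.6 + 0.192308 = 2.79231 m along the plane.
The resultant acts 1 + 0.192308 = 1.19231 m (along the plate) below the hinge at the top edge, so the moment about the hinge is M = F × 1.19231 = 17.7854 × 1.19231 = 21.2057 kN·m.

M ≈ 21.21 kN·m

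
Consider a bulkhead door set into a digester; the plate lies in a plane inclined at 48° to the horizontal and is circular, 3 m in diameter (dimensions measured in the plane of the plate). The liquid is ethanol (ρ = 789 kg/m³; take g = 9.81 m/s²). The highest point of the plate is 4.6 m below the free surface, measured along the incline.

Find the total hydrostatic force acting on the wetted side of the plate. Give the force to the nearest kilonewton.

F ≈ 248 kN

γ = ρg = 789 × 9.81 / 1000 = 7.74009 kN/m³.
Let θ = 48° be the plate's angle to the horizontal; measure y along the incline from where the plane meets the free surface. Vertical depth h = y·sinθ with sinθ = 0.743145.
The centroid is at the centre, 1.5 m below the top of the plate, so y_c = 4.6 + 1.5 = 6.1 m and h_c = 6.1 × 0.743145 = 4.53318 m.
A = π(1.5)² = 7.06858 m².
Resultant F = γ·h_c·A = 7.74009 × 4.53318 × 7.06858 = 248.017 kN.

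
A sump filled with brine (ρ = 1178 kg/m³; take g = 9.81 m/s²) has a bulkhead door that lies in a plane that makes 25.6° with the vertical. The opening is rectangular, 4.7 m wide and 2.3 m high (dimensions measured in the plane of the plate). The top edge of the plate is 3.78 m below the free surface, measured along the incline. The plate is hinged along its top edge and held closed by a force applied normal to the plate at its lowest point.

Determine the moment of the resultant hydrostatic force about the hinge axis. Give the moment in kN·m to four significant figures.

M ≈ 688.4 kN·m

γ = ρg = 1178 × 9.81 / 1000 = 11.55618 kN/m³.
The plate makes 25.6° with the vertical, i.e. θ = 90° − 25.6° = 64.4° to the horizontal. Measuring y along the incline from the free-surface line, vertical depth h = y·sinθ with sinθ = 0.901833.
The centroid lies 2.3/2 = 1.15 m below the top edge, so y_c = 3.78 + 1.15 = 4.93 m and h_c = 4.93 × 0.901833 = 4.44604 m.
A = 4.7 × 2.3 = 10.81 m².
Resultant F = γ·h_c·A = 11.55618 × 4.44604 × 10.81 = 555.41 kN.
I_c = b·h³/12 = 4.7 × 2.3³/12 = 4.76541 m⁴.
Centre of pressure: y_p = y_c + I_c/(y_c·A) = 4.93 + 4.76541/(4.93 × 10.81) = 4.93 + 0.0894186 = 5.01942 m along the plane.
The resultant acts 1.15 + 0.0894186 = 1.23942 m (along the plate) below the hinge at the top edge, so the moment about the hinge is M = F × 1.23942 = 555.41 × 1.23942 = 688.386 kN·m.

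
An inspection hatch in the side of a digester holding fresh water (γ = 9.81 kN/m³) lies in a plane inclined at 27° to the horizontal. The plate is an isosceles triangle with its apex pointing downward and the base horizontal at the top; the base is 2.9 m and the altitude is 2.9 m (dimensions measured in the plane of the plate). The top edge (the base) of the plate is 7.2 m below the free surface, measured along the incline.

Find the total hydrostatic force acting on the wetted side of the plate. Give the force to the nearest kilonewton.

F ≈ 153 kN

γ = 9.81 kN/m³.
Let θ = 27° be the plate's angle to the horizontal; measure y along the incline from where the plane meets the free surface. Vertical depth h = y·sinθ with sinθ = 0.453990.
With the apex down, the centroid sits h/3 = 2.9/3 = 0.966667 m below the base (the top edge), so y_c = 7.2 + 0.966667 = 8.16667 m and h_c = 8.16667 × 0.453990 = 3.70759 m.
A = ½ × 2.9 × 2.9 = 4.205 m².
Resultant F = γ·h_c·A = 9.81 × 3.70759 × 4.205 = 152.942 kN.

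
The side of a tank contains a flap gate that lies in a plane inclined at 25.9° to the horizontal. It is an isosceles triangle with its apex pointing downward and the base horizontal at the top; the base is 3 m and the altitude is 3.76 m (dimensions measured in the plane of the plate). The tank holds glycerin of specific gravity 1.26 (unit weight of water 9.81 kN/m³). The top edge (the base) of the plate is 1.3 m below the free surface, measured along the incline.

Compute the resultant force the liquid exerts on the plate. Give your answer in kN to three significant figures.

F ≈ 77.8 kN

γ = 1.26 × 9.81 = 12.3606 kN/m³.
Let θ = 25.9° be the plate's angle to the horizontal; measure y along the incline from where the plane meets the free surface. Vertical depth h = y·sinθ with sinθ = 0.436802.
With the apex down, the centroid sits h/3 = 3.76/3 = 1.25333 m below the base (the top edge), so y_c = 1.3 + 1.25333 = 2.55333 m and h_c = 2.55333 × 0.436802 = 1.1153 m.
A = ½ × 3 × 3.76 = 5.64 m².
Resultant F = γ·h_c·A = 12.3606 × 1.1153 × 5.64 = 77.7518 kN.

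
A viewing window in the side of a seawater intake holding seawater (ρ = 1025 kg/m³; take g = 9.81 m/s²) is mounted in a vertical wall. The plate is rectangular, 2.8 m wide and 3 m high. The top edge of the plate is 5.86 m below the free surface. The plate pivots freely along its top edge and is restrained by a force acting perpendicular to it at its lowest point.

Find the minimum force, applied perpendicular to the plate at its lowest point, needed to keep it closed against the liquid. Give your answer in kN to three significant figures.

γ = ρg = 1025 × 9.81 / 1000 = 10.05525 kN/m³.
The centroid lies 3/2 = 1.5 m below the top edge, so the centroid depth is h_c = 5.86 + 1.5 = 7.36 m.
A = 2.8 × 3 = 8.4 m².
Resultant F = γ·h_c·A = 10.05525 × 7.36 × 8.4 = 621.656 kN.
I_c = b·h³/12 = 2.8 × 3³/12 = 6.3 m⁴.
Centre of pressure: y_p = y_c + I_c/(y_c·A) = 7.36 + 6.3/(7.36 × 8.4) = 7.36 + 0.101902 = 7.4619 m along the plane.
The resultant acts 1.5 + 0.101902 = 1.6019 m (along the plate) below the hinge at the top edge, so the moment about the hinge is M = F × 1.6019 = 621.656 × 1.6019 = 995.831 kN·m.
A normal force at the bottom, 3 m from the hinge, must supply this moment: P = 995.831/3 = 331.944 kN.

P ≈ 332 kN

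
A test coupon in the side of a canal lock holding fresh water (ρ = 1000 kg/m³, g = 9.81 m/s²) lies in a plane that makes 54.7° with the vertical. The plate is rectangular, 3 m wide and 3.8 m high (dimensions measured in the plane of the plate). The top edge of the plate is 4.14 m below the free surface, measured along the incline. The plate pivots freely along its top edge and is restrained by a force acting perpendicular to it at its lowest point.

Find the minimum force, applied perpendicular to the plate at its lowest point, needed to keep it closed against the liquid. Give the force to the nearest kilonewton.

γ = ρg = 1000 × 9.81 = 9810 N/m³ = 9.81 kN/m³.
The plate makes 54.7° with the vertical, i.e. θ = 90° − 54.7° = 35.3° to the horizontal. Measuring y along the incline from the free-surface line, vertical depth h = y·sinθ with sinθ = 0.577858.
The centroid lies 3.8/2 = 1.9 m below the top edge, so y_c = 4.14 + 1.9 = 6.04 m and h_c = 6.04 × 0.577858 = 3.49026 m.
A = 3 × 3.8 = 11.4 m².
Resultant F = γ·h_c·A = 9.81 × 3.49026 × 11.4 = 390.33 kN.
I_c = b·h³/12 = 3 × 3.8³/12 = 13.718 m⁴.
Centre of pressure: y_p = y_c + I_c/(y_c·A) = 6.04 + 13.718/(6.04 × 11.4) = 6.04 + 0.199227 = 6.23923 m along the plane.
The resultant acts 1.9 + 0.199227 = 2.09923 m (along the plate) below the hinge at the top edge, so the moment about the hinge is M = F × 2.09923 = 390.33 × 2.09923 = 819.392 kN·m.
A normal force at the bottom, 3.8 m from the hinge, must supply this moment: P = 819.392/3.8 = 215.629 kN.

P ≈ 216 kN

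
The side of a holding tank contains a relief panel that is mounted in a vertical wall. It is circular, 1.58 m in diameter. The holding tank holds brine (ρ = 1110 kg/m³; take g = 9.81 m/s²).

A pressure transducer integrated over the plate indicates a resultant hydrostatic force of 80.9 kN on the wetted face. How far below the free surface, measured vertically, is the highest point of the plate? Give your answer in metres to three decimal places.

γ = ρg = 1110 × 9.81 / 1000 = 10.8891 kN/m³.
A = π(0.79)² = 1.96067 m².
From F = γ·h_c·A, the centroid depth is h_c = 80.9/(10.8891 × 1.96067) = 3.78924 m.
The centroid is at the centre, 0.79 m below the top of the plate, so the highest point sits at h_top = 3.78924 − 0.79 = 2.99924 m below the surface.

d_top ≈ 2.999 m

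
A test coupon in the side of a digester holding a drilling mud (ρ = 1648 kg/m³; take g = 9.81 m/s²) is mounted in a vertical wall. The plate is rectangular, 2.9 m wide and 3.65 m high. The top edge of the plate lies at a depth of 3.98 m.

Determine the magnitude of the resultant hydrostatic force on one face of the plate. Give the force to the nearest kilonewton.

F ≈ 993 kN

γ = ρg = 1648 × 9.81 / 1000 = 16.16688 kN/m³.
The centroid lies 3.65/2 = 1.825 m below the top edge, so the centroid depth is h_c = 3.98 + 1.825 = 5.805 m.
A = 2.9 × 3.65 = 10.585 m².
Resultant F = γ·h_c·A = 16.16688 × 5.805 × 10.585 = 993.389 kN.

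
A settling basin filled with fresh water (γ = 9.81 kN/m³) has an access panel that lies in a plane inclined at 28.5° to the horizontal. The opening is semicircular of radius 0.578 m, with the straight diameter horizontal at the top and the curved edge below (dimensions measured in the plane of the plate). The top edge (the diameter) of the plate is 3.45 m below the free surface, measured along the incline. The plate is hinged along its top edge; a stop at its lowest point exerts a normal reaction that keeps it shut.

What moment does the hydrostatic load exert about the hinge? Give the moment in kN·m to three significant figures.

γ = 9.81 kN/m³.
Let θ = 28.5° be the plate's angle to the horizontal; measure y along the incline from where the plane meets the free surface. Vertical depth h = y·sinθ with sinθ = 0.477159.
The centroid of a semicircle lies 4r/(3π) = 0.245311 m from the diameter, here below the top edge, so y_c = 3.45 + 0.245311 = 3.69531 m and h_c = 3.69531 × 0.477159 = 1.76325 m.
A = πr²/2 = π × 0.578²/2 = 0.524778 m².
Resultant F = γ·h_c·A = 9.81 × 1.76325 × 0.524778 = 9.07734 kN.
I_c = (π/8 − 8/(9π))·r⁴ = 0.109757 × 0.578⁴ = 0.0122502 m⁴.
Centre of pressure: y_p = y_c + I_c/(y_c·A) = 3.69531 + 0.0122502/(3.69531 × 0.524778) = 3.69531 + 0.00631708 = 3.70163 m along the plane.
The resultant acts 0.245311 + 0.00631708 = 0.251628 m (along the plate) below the hinge at the top edge, so the moment about the hinge is M = F × 0.251628 = 9.07734 × 0.251628 = 2.28411 kN·m.

M ≈ 2.28 kN·m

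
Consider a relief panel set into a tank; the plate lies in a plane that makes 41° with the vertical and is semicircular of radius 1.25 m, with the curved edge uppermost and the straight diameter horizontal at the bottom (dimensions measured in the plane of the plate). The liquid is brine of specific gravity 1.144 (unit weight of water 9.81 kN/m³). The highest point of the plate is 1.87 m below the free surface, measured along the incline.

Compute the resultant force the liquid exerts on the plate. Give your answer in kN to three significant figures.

F ≈ 53.8 kN

γ = 1.144 × 9.81 = 11.22264 kN/m³.
The plate makes 41° with the vertical, i.e. θ = 90° − 41° = 49° to the horizontal. Measuring y along the incline from the free-surface line, vertical depth h = y·sinθ with sinθ = 0.754710.
The centroid lies 4r/(3π) = 0.530516 m above the diameter, so r − 4r/(3π) = 1.25 − 0.530516 = 0.719484 m below the topmost point, so y_c = 1.87 + 0.719484 = 2.58948 m and h_c = 2.58948 × 0.754710 = 1.95431 m.
A = πr²/2 = π × 1.25²/2 = 2.45437 m².
Resultant F = γ·h_c·A = 11.22264 × 1.95431 × 2.45437 = 53.8305 kN.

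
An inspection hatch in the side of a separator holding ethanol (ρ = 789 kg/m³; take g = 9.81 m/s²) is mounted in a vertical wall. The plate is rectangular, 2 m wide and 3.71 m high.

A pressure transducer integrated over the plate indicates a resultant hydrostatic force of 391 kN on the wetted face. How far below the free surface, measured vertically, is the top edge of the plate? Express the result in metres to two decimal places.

d_top ≈ 4.95 m

γ = ρg = 789 × 9.81 / 1000 = 7.74009 kN/m³.
A = 2 × 3.71 = 7.42 m².
From F = γ·h_c·A, the centroid depth is h_c = 391/(7.74009 × 7.42) = 6.80811 m.
The centroid lies 3.71/2 = 1.855 m below the top edge, so the top edge sits at h_top = 6.80811 − 1.855 = 4.95311 m below the surface.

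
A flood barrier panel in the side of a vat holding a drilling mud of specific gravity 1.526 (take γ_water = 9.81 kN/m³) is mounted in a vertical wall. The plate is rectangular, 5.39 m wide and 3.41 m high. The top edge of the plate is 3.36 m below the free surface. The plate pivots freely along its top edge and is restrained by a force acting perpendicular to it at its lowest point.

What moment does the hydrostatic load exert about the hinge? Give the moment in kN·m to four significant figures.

γ = 1.526 × 9.81 = 14.97006 kN/m³.
The centroid lies 3.41/2 = 1.705 m below the top edge, so the centroid depth is h_c = 3.36 + 1.705 = 5.065 m.
A = 5.39 × 3.41 = 18.3799 m².
Resultant F = γ·h_c·A = 14.97006 × 5.065 × 18.3799 = 1393.63 kN.
I_c = b·h³/12 = 5.39 × 3.41³/12 = 17.8103 m⁴.
Centre of pressure: y_p = y_c + I_c/(y_c·A) = 5.065 + 17.8103/(5.065 × 18.3799) = 5.065 + 0.191315 = 5.25632 m along the plane.
The resultant acts 1.705 + 0.191315 = 1.89631 m (along the plate) below the hinge at the top edge, so the moment about the hinge is M = F × 1.89631 = 1393.63 × 1.89631 = 2642.75 kN·m.

M ≈ 2643 kN·m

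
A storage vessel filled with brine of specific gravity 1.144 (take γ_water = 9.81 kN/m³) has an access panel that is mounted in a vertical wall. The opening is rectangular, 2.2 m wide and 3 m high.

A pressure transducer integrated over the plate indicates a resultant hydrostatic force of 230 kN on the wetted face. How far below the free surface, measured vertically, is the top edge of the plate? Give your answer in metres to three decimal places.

γ = 1.144 × 9.81 = 11.22264 kN/m³.
A = 2.2 × 3 = 6.6 m².
From F = γ·h_c·A, the centroid depth is h_c = 230/(11.22264 × 6.6) = 3.10519 m.
The centroid lies 3/2 = 1.5 m below the top edge, so the top edge sits at h_top = 3.10519 − 1.5 = 1.60519 m below the surface.

d_top ≈ 1.605 m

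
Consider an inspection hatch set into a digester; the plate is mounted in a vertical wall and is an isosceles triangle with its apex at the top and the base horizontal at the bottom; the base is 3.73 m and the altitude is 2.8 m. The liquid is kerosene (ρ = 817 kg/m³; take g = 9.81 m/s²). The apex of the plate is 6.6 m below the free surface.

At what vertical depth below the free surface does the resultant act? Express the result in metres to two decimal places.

h_p = 8.52 m

γ = ρg = 817 × 9.81 / 1000 = 8.01477 kN/m³.
With the apex up, the centroid sits 2h/3 = 2 × 2.8/3 = 1.86667 m below the apex, so the centroid depth is h_c = 6.6 + 1.86667 = 8.46667 m.
A = ½ × 3.73 × 2.8 = 5.222 m².
Resultant F = γ·h_c·A = 8.01477 × 8.46667 × 5.222 = 354.357 kN.
I_c = b·h³/36 = 3.73 × 2.8³/36 = 2.27447 m⁴.
Centre of pressure: y_p = y_c + I_c/(y_c·A) = 8.46667 + 2.27447/(8.46667 × 5.222) = 8.46667 + 0.0514435 = 8.51811 m along the plane.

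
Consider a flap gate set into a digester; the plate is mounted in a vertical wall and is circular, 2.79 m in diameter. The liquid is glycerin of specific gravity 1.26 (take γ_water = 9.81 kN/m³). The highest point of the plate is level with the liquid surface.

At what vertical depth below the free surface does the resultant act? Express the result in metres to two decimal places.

h_p = 1.74 m

γ = 1.26 × 9.81 = 12.3606 kN/m³.
The centroid is at the centre, 1.395 m below the top of the plate, so the centroid depth is h_c = 1.395 m.
A = π(1.395)² = 6.11362 m².
Resultant F = γ·h_c·A = 12.3606 × 1.395 × 6.11362 = 105.417 kN.
I_c = πr⁴/4 = π × 1.395⁴/4 = 2.97431 m⁴.
Centre of pressure: y_p = y_c + I_c/(y_c·A) = 1.395 + 2.97431/(1.395 × 6.11362) = 1.395 + 0.348749 = 1.74375 m along the plane.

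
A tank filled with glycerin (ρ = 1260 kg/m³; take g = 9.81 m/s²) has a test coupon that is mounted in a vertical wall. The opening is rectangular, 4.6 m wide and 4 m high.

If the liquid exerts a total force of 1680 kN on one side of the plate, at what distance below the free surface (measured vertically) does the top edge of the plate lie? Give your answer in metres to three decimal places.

γ = ρg = 1260 × 9.81 / 1000 = 12.3606 kN/m³.
A = 4.6 × 4 = 18.4 m².
From F = γ·h_c·A, the centroid depth is h_c = 1680/(12.3606 × 18.4) = 7.38672 m.
The centroid lies 4/2 = 2 m below the top edge, so the top edge sits at h_top = 7.38672 − 2 = 5.38672 m below the surface.

d_top ≈ 5.387 m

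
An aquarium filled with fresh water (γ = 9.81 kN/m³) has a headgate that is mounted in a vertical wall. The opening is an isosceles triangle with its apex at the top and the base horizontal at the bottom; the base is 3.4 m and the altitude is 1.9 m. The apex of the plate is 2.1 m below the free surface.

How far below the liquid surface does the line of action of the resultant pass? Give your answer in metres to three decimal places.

γ = 9.81 kN/m³.
With the apex up, the centroid sits 2h/3 = 2 × 1.9/3 = 1.26667 m below the apex, so the centroid depth is h_c = 2.1 + 1.26667 = 3.36667 m.
A = ½ × 3.4 × 1.9 = 3.23 m².
Resultant F = γ·h_c·A = 9.81 × 3.36667 × 3.23 = 106.677 kN.
I_c = b·h³/36 = 3.4 × 1.9³/36 = 0.647794 m⁴.
Centre of pressure: y_p = y_c + I_c/(y_c·A) = 3.36667 + 0.647794/(3.36667 × 3.23) = 3.36667 + 0.0595709 = 3.42624 m along the plane.

h_p = 3.426 m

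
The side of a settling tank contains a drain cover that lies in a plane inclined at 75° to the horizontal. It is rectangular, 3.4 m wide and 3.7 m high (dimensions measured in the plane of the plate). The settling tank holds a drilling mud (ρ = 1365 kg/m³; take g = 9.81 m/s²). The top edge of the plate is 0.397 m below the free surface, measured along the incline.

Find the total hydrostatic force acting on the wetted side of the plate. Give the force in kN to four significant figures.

F ≈ 365.6 kN

γ = ρg = 1365 × 9.81 / 1000 = 13.39065 kN/m³.
Let θ = 75° be the plate's angle to the horizontal; measure y along the incline from where the plane meets the free surface. Vertical depth h = y·sinθ with sinθ = 0.965926.
The centroid lies 3.7/2 = 1.85 m below the top edge, so y_c = 0.397 + 1.85 = 2.247 m and h_c = 2.247 × 0.965926 = 2.17044 m.
A = 3.4 × 3.7 = 12.58 m².
Resultant F = γ·h_c·A = 13.39065 × 2.17044 × 12.58 = 365.62 kN.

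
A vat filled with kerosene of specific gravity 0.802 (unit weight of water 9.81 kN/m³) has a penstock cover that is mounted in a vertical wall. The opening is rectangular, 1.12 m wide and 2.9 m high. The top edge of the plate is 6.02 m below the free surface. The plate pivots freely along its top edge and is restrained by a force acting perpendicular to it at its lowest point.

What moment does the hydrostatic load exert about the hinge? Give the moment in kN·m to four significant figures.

M ≈ 294.7 kN·m

γ = 0.802 × 9.81 = 7.86762 kN/m³.
The centroid lies 2.9/2 = 1.45 m below the top edge, so the centroid depth is h_c = 6.02 + 1.45 = 7.47 m.
A = 1.12 × 2.9 = 3.248 m².
Resultant F = γ·h_c·A = 7.86762 × 7.47 × 3.248 = 190.889 kN.
I_c = b·h³/12 = 1.12 × 2.9³/12 = 2.27631 m⁴.
Centre of pressure: y_p = y_c + I_c/(y_c·A) = 7.47 + 2.27631/(7.47 × 3.248) = 7.47 + 0.0938199 = 7.56382 m along the plane.
The resultant acts 1.45 + 0.0938199 = 1.54382 m (along the plate) below the hinge at the top edge, so the moment about the hinge is M = F × 1.54382 = 190.889 × 1.54382 = 294.698 kN·m.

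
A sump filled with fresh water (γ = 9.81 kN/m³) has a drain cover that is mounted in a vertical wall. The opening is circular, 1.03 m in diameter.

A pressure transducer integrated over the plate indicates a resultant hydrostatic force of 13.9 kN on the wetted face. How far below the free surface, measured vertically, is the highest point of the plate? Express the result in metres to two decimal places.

d_top ≈ 1.19 m

γ = 9.81 kN/m³.
A = π(0.515)² = 0.833229 m².
From F = γ·h_c·A, the centroid depth is h_c = 13.9/(9.81 × 0.833229) = 1.70052 m.
The centroid is at the centre, 0.515 m below the top of the plate, so the highest point sits at h_top = 1.70052 − 0.515 = 1.18552 m below the surface.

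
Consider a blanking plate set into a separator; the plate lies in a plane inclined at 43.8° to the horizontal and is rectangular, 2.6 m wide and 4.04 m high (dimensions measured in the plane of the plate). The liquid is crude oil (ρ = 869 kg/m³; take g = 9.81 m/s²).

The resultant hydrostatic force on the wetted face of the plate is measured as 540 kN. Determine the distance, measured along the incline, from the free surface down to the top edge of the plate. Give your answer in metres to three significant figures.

y_top ≈ 6.69 m

γ = ρg = 869 × 9.81 / 1000 = 8.52489 kN/m³.
A = 2.6 × 4.04 = 10.504 m².
From F = γ·h_c·A, the centroid depth is h_c = 540/(8.52489 × 10.504) = 6.03046 m.
Let θ = 43.8° be the plate's angle to the horizontal; measure y along the incline from where the plane meets the free surface. Vertical depth h = y·sinθ with sinθ = 0.692143.
Along the incline, y_c = h_c/sinθ = 6.03046/0.692143 = 8.71274 m.
The centroid lies 4.04/2 = 2.02 m below the top edge, so the top edge sits at y_top = 8.71274 − 2.02 = 6.69274 m along the incline.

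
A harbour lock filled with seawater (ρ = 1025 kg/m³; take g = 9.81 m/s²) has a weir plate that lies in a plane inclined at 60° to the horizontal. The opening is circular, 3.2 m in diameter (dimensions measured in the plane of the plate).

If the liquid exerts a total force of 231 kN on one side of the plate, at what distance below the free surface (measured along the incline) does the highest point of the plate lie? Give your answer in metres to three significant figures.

y_top ≈ 1.70 m

γ = ρg = 1025 × 9.81 / 1000 = 10.05525 kN/m³.
A = π(1.6)² = 8.04248 m².
From F = γ·h_c·A, the centroid depth is h_c = 231/(10.05525 × 8.04248) = 2.85647 m.
Let θ = 60° be the plate's angle to the horizontal; measure y along the incline from where the plane meets the free surface. Vertical depth h = y·sinθ with sinθ = 0.866025.
Along the incline, y_c = h_c/sinθ = 2.85647/0.866025 = 3.29837 m.
The centroid is at the centre, 1.6 m below the top of the plate, so the highest point sits at y_top = 3.29837 − 1.6 = 1.69837 m along the incline.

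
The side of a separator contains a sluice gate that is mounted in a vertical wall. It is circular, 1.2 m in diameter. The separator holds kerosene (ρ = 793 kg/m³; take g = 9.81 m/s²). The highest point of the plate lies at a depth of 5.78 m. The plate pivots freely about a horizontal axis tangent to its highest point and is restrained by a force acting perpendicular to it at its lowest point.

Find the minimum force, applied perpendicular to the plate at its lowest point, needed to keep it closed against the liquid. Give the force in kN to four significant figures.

γ = ρg = 793 × 9.81 / 1000 = 7.77933 kN/m³.
The centroid is at the centre, 0.6 m below the top of the plate, so the centroid depth is h_c = 5.78 + 0.6 = 6.38 m.
A = π(0.6)² = 1.13097 m².
Resultant F = γ·h_c·A = 7.77933 × 6.38 × 1.13097 = 56.1324 kN.
I_c = πr⁴/4 = π × 0.6⁴/4 = 0.101788 m⁴.
Centre of pressure: y_p = y_c + I_c/(y_c·A) = 6.38 + 0.101788/(6.38 × 1.13097) = 6.38 + 0.0141067 = 6.39411 m along the plane.
The resultant acts 0.6 + 0.0141067 = 0.614107 m (along the plate) below the hinge at the top edge, so the moment about the hinge is M = F × 0.614107 = 56.1324 × 0.614107 = 34.4713 kN·m.
A normal force at the bottom, 1.2 m from the hinge, must supply this moment: P = 34.4713/1.2 = 28.7261 kN.

P ≈ 28.73 kN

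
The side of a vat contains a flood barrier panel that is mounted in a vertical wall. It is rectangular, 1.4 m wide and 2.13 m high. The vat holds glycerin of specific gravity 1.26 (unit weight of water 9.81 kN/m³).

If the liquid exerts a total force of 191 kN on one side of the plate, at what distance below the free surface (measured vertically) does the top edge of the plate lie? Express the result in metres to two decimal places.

d_top ≈ 4.12 m

γ = 1.26 × 9.81 = 12.3606 kN/m³.
A = 1.4 × 2.13 = 2.982 m².
From F = γ·h_c·A, the centroid depth is h_c = 191/(12.3606 × 2.982) = 5.18187 m.
The centroid lies 2.13/2 = 1.065 m below the top edge, so the top edge sits at h_top = 5.18187 − 1.065 = 4.11687 m below the surface.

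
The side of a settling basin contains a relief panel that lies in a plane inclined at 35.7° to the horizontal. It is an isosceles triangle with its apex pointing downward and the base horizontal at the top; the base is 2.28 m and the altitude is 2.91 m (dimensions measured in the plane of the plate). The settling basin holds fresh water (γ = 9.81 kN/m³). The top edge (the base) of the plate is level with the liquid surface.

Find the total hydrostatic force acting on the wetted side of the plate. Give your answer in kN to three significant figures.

F ≈ 18.4 kN

γ = 9.81 kN/m³.
Let θ = 35.7° be the plate's angle to the horizontal; measure y along the incline from where the plane meets the free surface. Vertical depth h = y·sinθ with sinθ = 0.583541.
With the apex down, the centroid sits h/3 = 2.91/3 = 0.97 m below the base (the top edge), so y_c = 0.97 m and h_c = 0.97 × 0.583541 = 0.566035 m.
A = ½ × 2.28 × 2.91 = 3.3174 m².
Resultant F = γ·h_c·A = 9.81 × 0.566035 × 3.3174 = 18.4209 kN.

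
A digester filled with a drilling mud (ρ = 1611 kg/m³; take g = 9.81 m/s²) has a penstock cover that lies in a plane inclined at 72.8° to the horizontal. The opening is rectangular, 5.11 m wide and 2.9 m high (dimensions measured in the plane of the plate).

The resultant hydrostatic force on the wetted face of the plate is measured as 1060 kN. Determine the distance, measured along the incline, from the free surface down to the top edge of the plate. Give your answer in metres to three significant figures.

γ = ρg = 1611 × 9.81 / 1000 = 15.80391 kN/m³.
A = 5.11 × 2.9 = 14.819 m².
From F = γ·h_c·A, the centroid depth is h_c = 1060/(15.80391 × 14.819) = 4.52608 m.
Let θ = 72.8° be the plate's angle to the horizontal; measure y along the incline from where the plane meets the free surface. Vertical depth h = y·sinθ with sinθ = 0.955278.
Along the incline, y_c = h_c/sinθ = 4.52608/0.955278 = 4.73797 m.
The centroid lies 2.9/2 = 1.45 m below the top edge, so the top edge sits at y_top = 4.73797 − 1.45 = 3.28797 m along the incline.

y_top ≈ 3.29 m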